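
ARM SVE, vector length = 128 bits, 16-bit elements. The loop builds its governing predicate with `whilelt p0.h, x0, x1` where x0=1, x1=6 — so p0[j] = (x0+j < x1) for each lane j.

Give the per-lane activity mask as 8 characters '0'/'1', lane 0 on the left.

predicate = 11111000

lane count: 128 div 16 = 8
whilelt: lane j active iff 1+j < 6 → j < 5 → 5 active
bits (lane 0 leftmost): 11111000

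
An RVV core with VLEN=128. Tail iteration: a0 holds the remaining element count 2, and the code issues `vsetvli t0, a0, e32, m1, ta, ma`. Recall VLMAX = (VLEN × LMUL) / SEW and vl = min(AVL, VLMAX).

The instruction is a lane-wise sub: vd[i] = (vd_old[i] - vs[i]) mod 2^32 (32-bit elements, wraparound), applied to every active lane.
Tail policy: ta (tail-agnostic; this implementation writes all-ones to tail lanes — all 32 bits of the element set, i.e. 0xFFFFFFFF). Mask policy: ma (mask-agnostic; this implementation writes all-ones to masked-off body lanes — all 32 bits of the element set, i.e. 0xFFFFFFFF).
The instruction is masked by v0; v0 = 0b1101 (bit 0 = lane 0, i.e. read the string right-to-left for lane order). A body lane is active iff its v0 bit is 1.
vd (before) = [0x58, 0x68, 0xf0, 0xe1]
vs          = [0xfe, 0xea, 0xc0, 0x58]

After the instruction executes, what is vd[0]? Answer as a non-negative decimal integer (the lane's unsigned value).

VLMAX = (128 × 1) / 32 = 4 lanes
vl = min(AVL, VLMAX) = min(2, 4) = 2
  i=0: sub(0x58,0xfe) → 4294967130
  i=1: mask-off/ones → 4294967295
  i=2: tail/ones → 4294967295
  i=3: tail/ones → 4294967295

vd[0] = 4294967130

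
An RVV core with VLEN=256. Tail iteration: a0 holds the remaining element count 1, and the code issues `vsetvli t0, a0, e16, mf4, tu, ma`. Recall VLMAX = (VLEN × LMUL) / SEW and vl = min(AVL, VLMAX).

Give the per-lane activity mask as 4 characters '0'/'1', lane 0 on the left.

VLMAX = VLEN×LMUL/SEW = 256×1/4/16 = 4
vl ← min(1, 4) = 1
bits (lane 0 leftmost): 1000

predicate = 1000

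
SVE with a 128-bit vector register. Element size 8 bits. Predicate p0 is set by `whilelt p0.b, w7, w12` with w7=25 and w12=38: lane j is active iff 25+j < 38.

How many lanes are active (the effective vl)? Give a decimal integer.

128-bit reg / 8-bit elem → 16 lanes
p0[j] = (25+j < 38); true for j=0..12 → 13 lanes set

vl = 13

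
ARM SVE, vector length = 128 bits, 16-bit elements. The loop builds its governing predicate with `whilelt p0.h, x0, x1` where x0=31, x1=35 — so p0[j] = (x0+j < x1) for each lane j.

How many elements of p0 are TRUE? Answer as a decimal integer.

register lanes = 128/16 = 8
p0[j] = (31+j < 35); true for j=0..3 → 4 lanes set

vl = 4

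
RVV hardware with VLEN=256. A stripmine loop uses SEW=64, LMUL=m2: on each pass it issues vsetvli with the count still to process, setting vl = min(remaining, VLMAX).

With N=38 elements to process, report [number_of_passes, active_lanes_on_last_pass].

[iterations, last_vl] = [5, 6]

lanes per group: 256·2/64 = 8
iterations = ceil(38/8) = 5; final-pass vl = 6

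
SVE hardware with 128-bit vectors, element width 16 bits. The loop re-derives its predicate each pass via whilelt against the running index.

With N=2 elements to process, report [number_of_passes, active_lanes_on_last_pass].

[iterations, last_vl] = [1, 2]

register lanes = 128/16 = 8
iterations = ceil(2/8) = 1; final-pass vl = 2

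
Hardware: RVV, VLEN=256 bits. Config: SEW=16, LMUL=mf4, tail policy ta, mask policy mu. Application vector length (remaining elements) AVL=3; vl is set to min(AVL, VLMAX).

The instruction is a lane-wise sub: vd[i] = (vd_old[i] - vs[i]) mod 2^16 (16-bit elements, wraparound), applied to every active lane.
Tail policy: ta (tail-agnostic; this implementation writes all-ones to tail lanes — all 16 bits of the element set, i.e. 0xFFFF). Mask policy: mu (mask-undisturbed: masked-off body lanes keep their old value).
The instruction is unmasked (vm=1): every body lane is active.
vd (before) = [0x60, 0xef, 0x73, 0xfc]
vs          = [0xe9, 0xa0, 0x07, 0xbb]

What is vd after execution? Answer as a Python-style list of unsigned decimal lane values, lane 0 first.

lanes per group: 256·1/4/16 = 4
vl ← min(3, 4) = 3
lane  0: sub(0x60,0xe9) ⇒ 0xff77
lane  1: sub(0xef,0xa0) ⇒ 0x4f
lane  2: sub(0x73,0x07) ⇒ 0x6c
lane  3: tail/ones ⇒ 0xffff

vd = [65399, 79, 108, 65535]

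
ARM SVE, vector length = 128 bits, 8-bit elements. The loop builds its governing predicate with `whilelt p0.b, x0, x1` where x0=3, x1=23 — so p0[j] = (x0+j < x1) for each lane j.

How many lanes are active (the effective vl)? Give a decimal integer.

vl = 16

register lanes = 128/8 = 16
whilelt: lane j active iff 3+j < 23 → j < 20 → 16 active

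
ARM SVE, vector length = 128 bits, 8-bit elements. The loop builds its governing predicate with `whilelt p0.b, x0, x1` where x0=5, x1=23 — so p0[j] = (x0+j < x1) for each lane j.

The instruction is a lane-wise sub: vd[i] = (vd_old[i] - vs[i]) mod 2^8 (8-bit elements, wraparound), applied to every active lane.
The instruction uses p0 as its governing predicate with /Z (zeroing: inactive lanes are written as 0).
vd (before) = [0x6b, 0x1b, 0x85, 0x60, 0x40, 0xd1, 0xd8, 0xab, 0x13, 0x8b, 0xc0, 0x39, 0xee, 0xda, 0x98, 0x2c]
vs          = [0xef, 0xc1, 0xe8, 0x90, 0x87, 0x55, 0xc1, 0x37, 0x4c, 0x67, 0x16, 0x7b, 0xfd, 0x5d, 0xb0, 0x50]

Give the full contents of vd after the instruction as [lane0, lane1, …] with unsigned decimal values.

vd = [124, 90, 157, 208, 185, 124, 23, 116, 199, 36, 170, 190, 241, 125, 232, 220]

register lanes = 128/8 = 16
p0[j] = (5+j < 23); true for j=0..15 → 16 lanes set
lane  0: sub(0x6b,0xef) ⇒ 0x7c
lane  1: sub(0x1b,0xc1) ⇒ 0x5a
lane  2: sub(0x85,0xe8) ⇒ 0x9d
lane  3: sub(0x60,0x90) ⇒ 0xd0
lane  4: sub(0x40,0x87) ⇒ 0xb9
lane  5: sub(0xd1,0x55) ⇒ 0x7c
lane  6: sub(0xd8,0xc1) ⇒ 0x17
lane  7: sub(0xab,0x37) ⇒ 0x74
lane  8: sub(0x13,0x4c) ⇒ 0xc7
lane  9: sub(0x8b,0x67) ⇒ 0x24
lane 10: sub(0xc0,0x16) ⇒ 0xaa
lane 11: sub(0x39,0x7b) ⇒ 0xbe
lane 12: sub(0xee,0xfd) ⇒ 0xf1
lane 13: sub(0xda,0x5d) ⇒ 0x7d
lane 14: sub(0x98,0xb0) ⇒ 0xe8
lane 15: sub(0x2c,0x50) ⇒ 0xdc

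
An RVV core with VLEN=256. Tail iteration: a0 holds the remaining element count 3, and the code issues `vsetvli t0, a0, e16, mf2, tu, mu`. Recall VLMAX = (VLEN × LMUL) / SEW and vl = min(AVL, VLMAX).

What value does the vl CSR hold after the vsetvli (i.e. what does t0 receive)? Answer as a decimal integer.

vl = 3

lanes per group: 256·1/2/16 = 8
vl ← min(3, 8) = 3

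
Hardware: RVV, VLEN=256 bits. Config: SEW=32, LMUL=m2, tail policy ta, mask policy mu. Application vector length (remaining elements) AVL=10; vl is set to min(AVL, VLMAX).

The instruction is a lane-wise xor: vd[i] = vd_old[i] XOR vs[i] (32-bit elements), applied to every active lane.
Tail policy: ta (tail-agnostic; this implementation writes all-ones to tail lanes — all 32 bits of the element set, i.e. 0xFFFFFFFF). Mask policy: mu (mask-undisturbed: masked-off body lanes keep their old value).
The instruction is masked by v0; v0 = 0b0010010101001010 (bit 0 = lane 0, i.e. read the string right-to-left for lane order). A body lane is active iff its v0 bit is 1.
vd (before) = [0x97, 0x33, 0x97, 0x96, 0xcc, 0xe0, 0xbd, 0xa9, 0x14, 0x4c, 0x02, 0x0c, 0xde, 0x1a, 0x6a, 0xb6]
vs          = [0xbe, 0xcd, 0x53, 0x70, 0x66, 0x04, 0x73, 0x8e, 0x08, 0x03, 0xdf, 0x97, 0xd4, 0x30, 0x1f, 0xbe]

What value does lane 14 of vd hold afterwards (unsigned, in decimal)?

VLMAX = VLEN×LMUL/SEW = 256×2/32 = 16
vl ← min(10, 16) = 10
  i=0: mask-off/keep → 151
  i=1: xor(0x33,0xcd) → 254
  i=2: mask-off/keep → 151
  i=3: xor(0x96,0x70) → 230
  i=4: mask-off/keep → 204
  i=5: mask-off/keep → 224
  i=6: xor(0xbd,0x73) → 206
  i=7: mask-off/keep → 169
  i=8: xor(0x14,0x08) → 28
  i=9: mask-off/keep → 76
  i=10: tail/ones → 4294967295
  i=11: tail/ones → 4294967295
  i=12: tail/ones → 4294967295
  i=13: tail/ones → 4294967295
  i=14: tail/ones → 4294967295
  i=15: tail/ones → 4294967295

vd[14] = 4294967295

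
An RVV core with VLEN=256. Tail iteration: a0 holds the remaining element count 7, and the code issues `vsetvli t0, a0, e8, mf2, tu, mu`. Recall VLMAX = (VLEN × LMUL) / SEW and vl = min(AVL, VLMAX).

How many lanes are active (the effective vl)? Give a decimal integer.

vl = 7

VLMAX = VLEN×LMUL/SEW = 256×1/2/8 = 16
AVL=7 ≤ VLMAX=16, so vl = 7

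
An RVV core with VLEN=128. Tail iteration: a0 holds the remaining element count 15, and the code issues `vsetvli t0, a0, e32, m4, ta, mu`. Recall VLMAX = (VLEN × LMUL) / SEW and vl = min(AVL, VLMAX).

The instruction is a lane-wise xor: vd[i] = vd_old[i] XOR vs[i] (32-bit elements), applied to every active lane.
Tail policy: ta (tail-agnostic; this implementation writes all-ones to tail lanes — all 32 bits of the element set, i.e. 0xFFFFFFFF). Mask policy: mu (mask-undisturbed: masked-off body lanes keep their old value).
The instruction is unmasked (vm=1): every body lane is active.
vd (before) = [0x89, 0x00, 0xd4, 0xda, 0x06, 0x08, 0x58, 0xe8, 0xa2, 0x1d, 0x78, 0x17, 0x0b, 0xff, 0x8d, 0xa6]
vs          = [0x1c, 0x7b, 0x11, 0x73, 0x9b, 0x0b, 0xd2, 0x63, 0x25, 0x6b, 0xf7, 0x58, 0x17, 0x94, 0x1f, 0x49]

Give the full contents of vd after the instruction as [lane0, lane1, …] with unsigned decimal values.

vd = [149, 123, 197, 169, 157, 3, 138, 139, 135, 118, 143, 79, 28, 107, 146, 4294967295]

VLMAX = VLEN×LMUL/SEW = 128×4/32 = 16
vl = min(AVL, VLMAX) = min(15, 16) = 15
vd[0] xor(0x89,0x1c) -> 0x95
vd[1] xor(0x00,0x7b) -> 0x7b
vd[2] xor(0xd4,0x11) -> 0xc5
vd[3] xor(0xda,0x73) -> 0xa9
vd[4] xor(0x06,0x9b) -> 0x9d
vd[5] xor(0x08,0x0b) -> 0x03
vd[6] xor(0x58,0xd2) -> 0x8a
vd[7] xor(0xe8,0x63) -> 0x8b
vd[8] xor(0xa2,0x25) -> 0x87
vd[9] xor(0x1d,0x6b) -> 0x76
vd[10] xor(0x78,0xf7) -> 0x8f
vd[11] xor(0x17,0x58) -> 0x4f
vd[12] xor(0x0b,0x17) -> 0x1c
vd[13] xor(0xff,0x94) -> 0x6b
vd[14] xor(0x8d,0x1f) -> 0x92
vd[15] tail/ones -> 0xffffffff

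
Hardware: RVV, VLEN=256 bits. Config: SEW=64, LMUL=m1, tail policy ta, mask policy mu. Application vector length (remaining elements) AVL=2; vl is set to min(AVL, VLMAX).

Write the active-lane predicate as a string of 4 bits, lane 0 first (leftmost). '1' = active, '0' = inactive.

predicate = 1100

VLMAX = (256 × 1) / 64 = 4 lanes
vl = min(AVL, VLMAX) = min(2, 4) = 2
bits (lane 0 leftmost): 1100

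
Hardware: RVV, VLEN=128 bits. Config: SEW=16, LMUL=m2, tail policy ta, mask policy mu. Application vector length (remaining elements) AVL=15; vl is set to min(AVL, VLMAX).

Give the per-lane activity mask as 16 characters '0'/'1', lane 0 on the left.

VLMAX = (128 × 2) / 16 = 16 lanes
vl = min(AVL, VLMAX) = min(15, 16) = 15
bits (lane 0 leftmost): 1111111111111110

predicate = 1111111111111110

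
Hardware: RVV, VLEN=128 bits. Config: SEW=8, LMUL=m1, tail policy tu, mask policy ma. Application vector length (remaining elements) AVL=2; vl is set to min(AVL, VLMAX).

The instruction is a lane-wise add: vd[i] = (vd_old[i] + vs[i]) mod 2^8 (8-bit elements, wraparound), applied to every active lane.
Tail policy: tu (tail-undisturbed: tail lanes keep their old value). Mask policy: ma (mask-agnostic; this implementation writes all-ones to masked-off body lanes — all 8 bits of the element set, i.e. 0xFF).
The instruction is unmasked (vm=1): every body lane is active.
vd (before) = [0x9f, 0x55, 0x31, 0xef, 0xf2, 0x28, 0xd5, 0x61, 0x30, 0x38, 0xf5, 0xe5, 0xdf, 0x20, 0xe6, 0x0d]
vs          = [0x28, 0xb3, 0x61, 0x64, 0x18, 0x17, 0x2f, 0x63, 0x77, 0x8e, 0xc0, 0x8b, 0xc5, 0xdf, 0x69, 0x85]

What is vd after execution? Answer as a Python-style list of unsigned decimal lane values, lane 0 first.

VLMAX = VLEN×LMUL/SEW = 128×1/8 = 16
AVL=2 ≤ VLMAX=16, so vl = 2
[0] add(0x9f,0x28) = 0xc7
[1] add(0x55,0xb3) = 0x08
[2] tail/keep = 0x31
[3] tail/keep = 0xef
[4] tail/keep = 0xf2
[5] tail/keep = 0x28
[6] tail/keep = 0xd5
[7] tail/keep = 0x61
[8] tail/keep = 0x30
[9] tail/keep = 0x38
[10] tail/keep = 0xf5
[11] tail/keep = 0xe5
[12] tail/keep = 0xdf
[13] tail/keep = 0x20
[14] tail/keep = 0xe6
[15] tail/keep = 0x0d

vd = [199, 8, 49, 239, 242, 40, 213, 97, 48, 56, 245, 229, 223, 32, 230, 13]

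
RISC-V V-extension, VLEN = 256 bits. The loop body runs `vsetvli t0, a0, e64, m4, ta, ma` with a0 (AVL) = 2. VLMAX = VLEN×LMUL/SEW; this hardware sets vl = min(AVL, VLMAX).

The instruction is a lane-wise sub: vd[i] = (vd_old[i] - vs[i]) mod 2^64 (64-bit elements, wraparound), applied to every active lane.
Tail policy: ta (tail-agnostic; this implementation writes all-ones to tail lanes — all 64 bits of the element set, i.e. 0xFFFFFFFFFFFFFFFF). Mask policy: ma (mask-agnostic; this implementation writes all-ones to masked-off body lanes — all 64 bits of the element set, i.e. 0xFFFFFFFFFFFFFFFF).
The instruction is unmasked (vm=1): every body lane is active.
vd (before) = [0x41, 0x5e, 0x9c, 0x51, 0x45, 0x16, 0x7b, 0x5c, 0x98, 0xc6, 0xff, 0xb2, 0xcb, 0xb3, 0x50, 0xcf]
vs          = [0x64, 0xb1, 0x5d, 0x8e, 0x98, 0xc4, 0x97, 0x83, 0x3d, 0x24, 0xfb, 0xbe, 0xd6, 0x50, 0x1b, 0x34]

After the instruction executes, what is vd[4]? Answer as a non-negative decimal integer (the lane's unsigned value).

vd[4] = 18446744073709551615

VLMAX = VLEN×LMUL/SEW = 256×4/64 = 16
vl ← min(2, 16) = 2
lane  0: sub(0x41,0x64) ⇒ 0xffffffffffffffdd
lane  1: sub(0x5e,0xb1) ⇒ 0xffffffffffffffad
lane  2: tail/ones ⇒ 0xffffffffffffffff
lane  3: tail/ones ⇒ 0xffffffffffffffff
lane  4: tail/ones ⇒ 0xffffffffffffffff
lane  5: tail/ones ⇒ 0xffffffffffffffff
lane  6: tail/ones ⇒ 0xffffffffffffffff
lane  7: tail/ones ⇒ 0xffffffffffffffff
lane  8: tail/ones ⇒ 0xffffffffffffffff
lane  9: tail/ones ⇒ 0xffffffffffffffff
lane 10: tail/ones ⇒ 0xffffffffffffffff
lane 11: tail/ones ⇒ 0xffffffffffffffff
lane 12: tail/ones ⇒ 0xffffffffffffffff
lane 13: tail/ones ⇒ 0xffffffffffffffff
lane 14: tail/ones ⇒ 0xffffffffffffffff
lane 15: tail/ones ⇒ 0xffffffffffffffff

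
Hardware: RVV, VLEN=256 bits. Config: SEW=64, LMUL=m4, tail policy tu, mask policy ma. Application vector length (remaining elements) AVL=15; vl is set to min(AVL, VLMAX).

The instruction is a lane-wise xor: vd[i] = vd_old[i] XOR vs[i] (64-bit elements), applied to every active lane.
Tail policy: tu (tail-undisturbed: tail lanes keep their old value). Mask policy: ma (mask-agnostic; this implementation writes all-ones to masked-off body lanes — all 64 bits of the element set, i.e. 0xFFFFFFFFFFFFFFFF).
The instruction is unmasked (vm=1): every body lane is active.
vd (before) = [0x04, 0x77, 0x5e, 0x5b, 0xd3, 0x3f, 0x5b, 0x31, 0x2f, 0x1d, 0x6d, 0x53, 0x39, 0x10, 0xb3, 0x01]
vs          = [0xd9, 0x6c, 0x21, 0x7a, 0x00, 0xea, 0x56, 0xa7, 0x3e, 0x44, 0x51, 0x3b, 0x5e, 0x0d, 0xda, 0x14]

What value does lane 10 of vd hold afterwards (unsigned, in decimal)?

vd[10] = 60

lanes per group: 256·4/64 = 16
vl = min(AVL, VLMAX) = min(15, 16) = 15
[0] xor(0x04,0xd9) = 0xdd
[1] xor(0x77,0x6c) = 0x1b
[2] xor(0x5e,0x21) = 0x7f
[3] xor(0x5b,0x7a) = 0x21
[4] xor(0xd3,0x00) = 0xd3
[5] xor(0x3f,0xea) = 0xd5
[6] xor(0x5b,0x56) = 0x0d
[7] xor(0x31,0xa7) = 0x96
[8] xor(0x2f,0x3e) = 0x11
[9] xor(0x1d,0x44) = 0x59
[10] xor(0x6d,0x51) = 0x3c
[11] xor(0x53,0x3b) = 0x68
[12] xor(0x39,0x5e) = 0x67
[13] xor(0x10,0x0d) = 0x1d
[14] xor(0xb3,0xda) = 0x69
[15] tail/keep = 0x01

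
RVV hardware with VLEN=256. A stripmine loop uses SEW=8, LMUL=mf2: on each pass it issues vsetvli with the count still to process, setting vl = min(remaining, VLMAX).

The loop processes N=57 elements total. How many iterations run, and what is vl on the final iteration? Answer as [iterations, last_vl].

VLMAX = (256 × 1/2) / 8 = 16 lanes
N=57: ⌈57/16⌉ = 4 iters; last vl = 57 − 3×16 = 9

[iterations, last_vl] = [4, 9]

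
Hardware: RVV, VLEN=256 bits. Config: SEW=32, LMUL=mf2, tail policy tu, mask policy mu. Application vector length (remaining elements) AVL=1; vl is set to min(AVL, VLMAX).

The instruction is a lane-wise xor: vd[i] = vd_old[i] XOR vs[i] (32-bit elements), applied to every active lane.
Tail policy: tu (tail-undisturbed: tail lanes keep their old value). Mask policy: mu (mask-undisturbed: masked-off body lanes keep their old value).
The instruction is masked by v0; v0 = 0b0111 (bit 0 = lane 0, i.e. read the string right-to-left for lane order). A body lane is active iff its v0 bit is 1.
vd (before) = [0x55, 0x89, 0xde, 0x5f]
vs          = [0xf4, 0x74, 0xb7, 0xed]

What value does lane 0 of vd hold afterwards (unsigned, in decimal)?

vd[0] = 161

lanes per group: 256·1/2/32 = 4
AVL=1 ≤ VLMAX=4, so vl = 1
vd[0] xor(0x55,0xf4) -> 0xa1
vd[1] tail/keep -> 0x89
vd[2] tail/keep -> 0xde
vd[3] tail/keep -> 0x5f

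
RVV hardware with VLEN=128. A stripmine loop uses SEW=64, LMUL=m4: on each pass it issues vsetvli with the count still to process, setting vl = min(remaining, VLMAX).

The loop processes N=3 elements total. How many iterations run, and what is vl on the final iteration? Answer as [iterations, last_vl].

[iterations, last_vl] = [1, 3]

VLMAX = (128 × 4) / 64 = 8 lanes
N=3: ⌈3/8⌉ = 1 iters; last vl = 3 − 0×8 = 3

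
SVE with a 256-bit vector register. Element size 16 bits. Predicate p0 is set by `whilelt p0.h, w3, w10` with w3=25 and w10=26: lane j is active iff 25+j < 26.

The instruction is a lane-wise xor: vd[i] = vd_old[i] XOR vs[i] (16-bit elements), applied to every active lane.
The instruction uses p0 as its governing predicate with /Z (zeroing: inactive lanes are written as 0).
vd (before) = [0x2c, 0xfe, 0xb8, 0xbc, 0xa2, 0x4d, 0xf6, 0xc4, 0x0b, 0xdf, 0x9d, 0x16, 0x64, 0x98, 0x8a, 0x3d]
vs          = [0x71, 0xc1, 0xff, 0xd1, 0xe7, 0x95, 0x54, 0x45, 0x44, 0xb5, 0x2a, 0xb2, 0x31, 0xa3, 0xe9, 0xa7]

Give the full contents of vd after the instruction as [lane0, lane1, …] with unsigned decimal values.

vd = [93, 0, 0, 0, 0, 0, 0, 0, 0, 0, 0, 0, 0, 0, 0, 0]

register lanes = 256/16 = 16
active while 25+j < 26, i.e. j ∈ [0,1) capped at 16 ⇒ 1
lane  0: xor(0x2c,0x71) ⇒ 0x5d
lane  1: tail/zero ⇒ 0x00
lane  2: tail/zero ⇒ 0x00
lane  3: tail/zero ⇒ 0x00
lane  4: tail/zero ⇒ 0x00
lane  5: tail/zero ⇒ 0x00
lane  6: tail/zero ⇒ 0x00
lane  7: tail/zero ⇒ 0x00
lane  8: tail/zero ⇒ 0x00
lane  9: tail/zero ⇒ 0x00
lane 10: tail/zero ⇒ 0x00
lane 11: tail/zero ⇒ 0x00
lane 12: tail/zero ⇒ 0x00
lane 13: tail/zero ⇒ 0x00
lane 14: tail/zero ⇒ 0x00
lane 15: tail/zero ⇒ 0x00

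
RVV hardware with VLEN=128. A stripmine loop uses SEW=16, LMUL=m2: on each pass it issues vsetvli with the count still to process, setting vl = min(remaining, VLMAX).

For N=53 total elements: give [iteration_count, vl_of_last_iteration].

lanes per group: 128·2/16 = 16
iterations = ceil(53/16) = 4; final-pass vl = 5

[iterations, last_vl] = [4, 5]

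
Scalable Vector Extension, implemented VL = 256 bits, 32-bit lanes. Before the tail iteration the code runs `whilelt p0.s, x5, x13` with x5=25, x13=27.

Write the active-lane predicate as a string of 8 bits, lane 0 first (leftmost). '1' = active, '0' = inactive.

lane count: 256 div 32 = 8
whilelt: lane j active iff 25+j < 27 → j < 2 → 2 active
bits (lane 0 leftmost): 11000000

predicate = 11000000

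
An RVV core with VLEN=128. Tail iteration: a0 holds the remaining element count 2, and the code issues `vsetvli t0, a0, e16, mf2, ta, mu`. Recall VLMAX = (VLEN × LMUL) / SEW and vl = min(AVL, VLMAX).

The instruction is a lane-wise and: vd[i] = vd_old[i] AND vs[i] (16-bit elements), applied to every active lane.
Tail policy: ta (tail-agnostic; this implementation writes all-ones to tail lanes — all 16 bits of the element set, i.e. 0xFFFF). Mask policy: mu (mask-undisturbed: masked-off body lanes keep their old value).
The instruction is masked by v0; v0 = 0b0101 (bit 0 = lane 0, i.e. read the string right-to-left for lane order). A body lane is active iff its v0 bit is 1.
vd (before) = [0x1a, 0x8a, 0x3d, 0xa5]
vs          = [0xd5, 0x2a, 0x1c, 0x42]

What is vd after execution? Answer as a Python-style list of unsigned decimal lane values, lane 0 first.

vd = [16, 138, 65535, 65535]

VLMAX = VLEN×LMUL/SEW = 128×1/2/16 = 4
vl = min(AVL, VLMAX) = min(2, 4) = 2
lane  0: and(0x1a,0xd5) ⇒ 0x10
lane  1: mask-off/keep ⇒ 0x8a
lane  2: tail/ones ⇒ 0xffff
lane  3: tail/ones ⇒ 0xffff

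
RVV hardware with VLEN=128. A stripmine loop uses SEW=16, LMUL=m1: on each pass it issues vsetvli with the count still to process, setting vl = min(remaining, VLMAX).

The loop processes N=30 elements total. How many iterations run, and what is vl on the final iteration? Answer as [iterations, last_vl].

[iterations, last_vl] = [4, 6]

VLMAX = (128 × 1) / 16 = 8 lanes
N=30: ⌈30/8⌉ = 4 iters; last vl = 30 − 3×8 = 6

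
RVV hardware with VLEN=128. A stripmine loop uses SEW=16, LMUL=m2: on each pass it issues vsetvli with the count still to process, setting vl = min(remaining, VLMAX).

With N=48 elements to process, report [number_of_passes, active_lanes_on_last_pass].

lanes per group: 128·2/16 = 16
48 elements at 16/iter → 3 passes, remainder 16 on the last

[iterations, last_vl] = [3, 16]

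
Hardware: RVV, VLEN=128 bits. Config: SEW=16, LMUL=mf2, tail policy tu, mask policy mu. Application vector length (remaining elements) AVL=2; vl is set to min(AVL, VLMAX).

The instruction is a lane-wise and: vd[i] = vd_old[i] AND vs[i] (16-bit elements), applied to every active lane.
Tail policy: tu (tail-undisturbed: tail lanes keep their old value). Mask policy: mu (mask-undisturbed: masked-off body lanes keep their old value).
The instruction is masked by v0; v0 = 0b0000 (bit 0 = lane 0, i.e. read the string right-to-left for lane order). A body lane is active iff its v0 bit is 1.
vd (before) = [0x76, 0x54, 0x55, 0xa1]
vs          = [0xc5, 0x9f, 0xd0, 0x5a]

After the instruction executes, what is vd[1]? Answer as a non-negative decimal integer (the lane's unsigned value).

VLMAX = VLEN×LMUL/SEW = 128×1/2/16 = 4
vl = min(AVL, VLMAX) = min(2, 4) = 2
[0] mask-off/keep = 0x76
[1] mask-off/keep = 0x54
[2] tail/keep = 0x55
[3] tail/keep = 0xa1

vd[1] = 84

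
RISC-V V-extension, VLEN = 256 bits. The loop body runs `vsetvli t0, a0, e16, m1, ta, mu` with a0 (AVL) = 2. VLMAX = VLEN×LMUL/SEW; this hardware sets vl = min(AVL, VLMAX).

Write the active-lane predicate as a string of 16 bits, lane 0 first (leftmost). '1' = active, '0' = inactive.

VLMAX = (256 × 1) / 16 = 16 lanes
AVL=2 ≤ VLMAX=16, so vl = 2
bits (lane 0 leftmost): 1100000000000000

predicate = 1100000000000000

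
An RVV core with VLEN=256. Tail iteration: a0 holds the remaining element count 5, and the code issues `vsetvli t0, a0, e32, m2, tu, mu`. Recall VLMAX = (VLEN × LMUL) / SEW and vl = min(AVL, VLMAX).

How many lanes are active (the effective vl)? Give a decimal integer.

vl = 5

VLMAX = VLEN×LMUL/SEW = 256×2/32 = 16
vl ← min(5, 16) = 5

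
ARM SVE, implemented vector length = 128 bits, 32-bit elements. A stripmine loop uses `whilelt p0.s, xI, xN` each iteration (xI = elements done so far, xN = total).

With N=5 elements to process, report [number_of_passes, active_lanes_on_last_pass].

128-bit reg / 32-bit elem → 4 lanes
iterations = ceil(5/4) = 2; final-pass vl = 1

[iterations, last_vl] = [2, 1]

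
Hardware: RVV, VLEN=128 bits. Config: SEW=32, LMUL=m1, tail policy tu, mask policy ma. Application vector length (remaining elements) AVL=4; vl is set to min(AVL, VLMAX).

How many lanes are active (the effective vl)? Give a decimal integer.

vl = 4

VLMAX = (128 × 1) / 32 = 4 lanes
vl ← min(4, 4) = 4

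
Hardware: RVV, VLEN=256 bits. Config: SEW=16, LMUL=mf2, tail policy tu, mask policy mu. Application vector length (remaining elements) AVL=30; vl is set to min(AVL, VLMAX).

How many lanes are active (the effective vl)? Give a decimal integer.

vl = 8

VLMAX = VLEN×LMUL/SEW = 256×1/2/16 = 8
vl ← min(30, 8) = 8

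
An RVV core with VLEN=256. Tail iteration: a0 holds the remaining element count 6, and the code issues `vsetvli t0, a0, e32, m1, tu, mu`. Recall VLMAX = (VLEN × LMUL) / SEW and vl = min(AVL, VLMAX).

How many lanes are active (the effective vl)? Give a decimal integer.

VLMAX = (256 × 1) / 32 = 8 lanes
AVL=6 ≤ VLMAX=8, so vl = 6

vl = 6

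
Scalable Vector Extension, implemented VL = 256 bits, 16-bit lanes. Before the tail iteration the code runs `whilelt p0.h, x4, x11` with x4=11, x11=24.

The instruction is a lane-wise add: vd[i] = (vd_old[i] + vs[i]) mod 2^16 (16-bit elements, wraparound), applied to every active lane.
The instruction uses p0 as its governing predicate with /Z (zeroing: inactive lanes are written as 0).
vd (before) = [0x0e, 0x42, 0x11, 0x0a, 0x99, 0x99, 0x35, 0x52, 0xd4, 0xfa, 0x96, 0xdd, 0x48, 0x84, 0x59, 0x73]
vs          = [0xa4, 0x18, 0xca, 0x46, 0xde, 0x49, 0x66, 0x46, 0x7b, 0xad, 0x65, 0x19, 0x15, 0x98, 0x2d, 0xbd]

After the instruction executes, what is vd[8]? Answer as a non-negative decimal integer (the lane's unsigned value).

vd[8] = 335

lane count: 256 div 16 = 16
whilelt: lane j active iff 11+j < 24 → j < 13 → 13 active
  i=0: add(0x0e,0xa4) → 178
  i=1: add(0x42,0x18) → 90
  i=2: add(0x11,0xca) → 219
  i=3: add(0x0a,0x46) → 80
  i=4: add(0x99,0xde) → 375
  i=5: add(0x99,0x49) → 226
  i=6: add(0x35,0x66) → 155
  i=7: add(0x52,0x46) → 152
  i=8: add(0xd4,0x7b) → 335
  i=9: add(0xfa,0xad) → 423
  i=10: add(0x96,0x65) → 251
  i=11: add(0xdd,0x19) → 246
  i=12: add(0x48,0x15) → 93
  i=13: tail/zero → 0
  i=14: tail/zero → 0
  i=15: tail/zero → 0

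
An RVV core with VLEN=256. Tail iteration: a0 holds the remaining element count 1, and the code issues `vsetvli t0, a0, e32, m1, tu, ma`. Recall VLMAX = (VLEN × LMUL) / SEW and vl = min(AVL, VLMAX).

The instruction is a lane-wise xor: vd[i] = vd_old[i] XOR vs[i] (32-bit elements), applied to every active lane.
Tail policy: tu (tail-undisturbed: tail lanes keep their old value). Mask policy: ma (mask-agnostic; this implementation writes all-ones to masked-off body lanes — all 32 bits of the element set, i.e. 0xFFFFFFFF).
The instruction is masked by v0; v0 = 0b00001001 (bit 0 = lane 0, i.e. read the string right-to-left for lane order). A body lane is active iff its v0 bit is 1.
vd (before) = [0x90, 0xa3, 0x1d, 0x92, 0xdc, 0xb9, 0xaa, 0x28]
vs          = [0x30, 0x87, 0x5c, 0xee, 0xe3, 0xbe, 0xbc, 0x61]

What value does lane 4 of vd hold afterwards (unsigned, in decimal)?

vd[4] = 220

VLMAX = VLEN×LMUL/SEW = 256×1/32 = 8
vl ← min(1, 8) = 1
lane  0: xor(0x90,0x30) ⇒ 0xa0
lane  1: tail/keep ⇒ 0xa3
lane  2: tail/keep ⇒ 0x1d
lane  3: tail/keep ⇒ 0x92
lane  4: tail/keep ⇒ 0xdc
lane  5: tail/keep ⇒ 0xb9
lane  6: tail/keep ⇒ 0xaa
lane  7: tail/keep ⇒ 0x28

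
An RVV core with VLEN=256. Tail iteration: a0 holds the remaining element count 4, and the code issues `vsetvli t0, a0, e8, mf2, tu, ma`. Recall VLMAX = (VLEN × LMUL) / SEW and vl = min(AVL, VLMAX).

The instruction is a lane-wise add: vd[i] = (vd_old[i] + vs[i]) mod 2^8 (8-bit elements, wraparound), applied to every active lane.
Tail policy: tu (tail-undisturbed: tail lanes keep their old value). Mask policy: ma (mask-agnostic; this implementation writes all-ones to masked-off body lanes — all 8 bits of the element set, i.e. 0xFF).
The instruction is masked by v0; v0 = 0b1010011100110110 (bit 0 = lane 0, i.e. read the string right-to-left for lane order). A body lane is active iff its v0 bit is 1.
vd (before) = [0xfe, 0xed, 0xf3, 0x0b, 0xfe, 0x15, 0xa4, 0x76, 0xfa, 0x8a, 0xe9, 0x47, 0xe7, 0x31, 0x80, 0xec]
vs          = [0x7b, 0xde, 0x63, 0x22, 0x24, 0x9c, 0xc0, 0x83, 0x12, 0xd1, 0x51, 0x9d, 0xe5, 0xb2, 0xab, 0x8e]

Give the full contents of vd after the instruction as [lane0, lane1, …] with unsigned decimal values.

vd = [255, 203, 86, 255, 254, 21, 164, 118, 250, 138, 233, 71, 231, 49, 128, 236]

VLMAX = (256 × 1/2) / 8 = 16 lanes
vl ← min(4, 16) = 4
vd[0] mask-off/ones -> 0xff
vd[1] add(0xed,0xde) -> 0xcb
vd[2] add(0xf3,0x63) -> 0x56
vd[3] mask-off/ones -> 0xff
vd[4] tail/keep -> 0xfe
vd[5] tail/keep -> 0x15
vd[6] tail/keep -> 0xa4
vd[7] tail/keep -> 0x76
vd[8] tail/keep -> 0xfa
vd[9] tail/keep -> 0x8a
vd[10] tail/keep -> 0xe9
vd[11] tail/keep -> 0x47
vd[12] tail/keep -> 0xe7
vd[13] tail/keep -> 0x31
vd[14] tail/keep -> 0x80
vd[15] tail/keep -> 0xec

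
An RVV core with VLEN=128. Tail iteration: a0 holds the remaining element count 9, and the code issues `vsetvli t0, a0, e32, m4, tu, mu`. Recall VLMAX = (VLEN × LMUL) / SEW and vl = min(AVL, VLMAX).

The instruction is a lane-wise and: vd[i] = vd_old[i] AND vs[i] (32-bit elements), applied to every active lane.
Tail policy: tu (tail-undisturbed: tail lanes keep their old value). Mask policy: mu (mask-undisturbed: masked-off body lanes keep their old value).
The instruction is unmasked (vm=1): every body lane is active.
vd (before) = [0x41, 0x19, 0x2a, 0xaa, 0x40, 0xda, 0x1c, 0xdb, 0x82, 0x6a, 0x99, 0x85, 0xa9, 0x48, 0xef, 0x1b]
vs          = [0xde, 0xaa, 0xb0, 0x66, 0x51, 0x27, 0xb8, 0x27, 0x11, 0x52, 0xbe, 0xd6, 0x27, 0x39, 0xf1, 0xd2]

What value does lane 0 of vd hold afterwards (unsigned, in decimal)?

lanes per group: 128·4/32 = 16
vl ← min(9, 16) = 9
[0] and(0x41,0xde) = 0x40
[1] and(0x19,0xaa) = 0x08
[2] and(0x2a,0xb0) = 0x20
[3] and(0xaa,0x66) = 0x22
[4] and(0x40,0x51) = 0x40
[5] and(0xda,0x27) = 0x02
[6] and(0x1c,0xb8) = 0x18
[7] and(0xdb,0x27) = 0x03
[8] and(0x82,0x11) = 0x00
[9] tail/keep = 0x6a
[10] tail/keep = 0x99
[11] tail/keep = 0x85
[12] tail/keep = 0xa9
[13] tail/keep = 0x48
[14] tail/keep = 0xef
[15] tail/keep = 0x1b

vd[0] = 64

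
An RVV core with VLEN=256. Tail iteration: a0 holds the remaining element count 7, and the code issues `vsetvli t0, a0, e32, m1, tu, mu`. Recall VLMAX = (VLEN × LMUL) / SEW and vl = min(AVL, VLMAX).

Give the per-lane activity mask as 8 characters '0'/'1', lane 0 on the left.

predicate = 11111110

VLMAX = VLEN×LMUL/SEW = 256×1/32 = 8
vl ← min(7, 8) = 7
bits (lane 0 leftmost): 11111110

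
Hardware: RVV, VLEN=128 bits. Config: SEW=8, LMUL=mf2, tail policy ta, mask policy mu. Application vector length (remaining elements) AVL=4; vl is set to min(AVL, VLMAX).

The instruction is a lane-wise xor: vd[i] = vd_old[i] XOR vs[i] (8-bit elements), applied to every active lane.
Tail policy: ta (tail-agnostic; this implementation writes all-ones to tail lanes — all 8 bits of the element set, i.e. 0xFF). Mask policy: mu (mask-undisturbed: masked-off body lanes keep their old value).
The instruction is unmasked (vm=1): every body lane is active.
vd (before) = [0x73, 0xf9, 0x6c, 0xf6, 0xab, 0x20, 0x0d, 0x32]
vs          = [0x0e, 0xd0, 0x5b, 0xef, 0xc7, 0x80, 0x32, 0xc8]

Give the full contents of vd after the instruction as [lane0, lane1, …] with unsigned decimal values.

VLMAX = VLEN×LMUL/SEW = 128×1/2/8 = 8
vl = min(AVL, VLMAX) = min(4, 8) = 4
[0] xor(0x73,0x0e) = 0x7d
[1] xor(0xf9,0xd0) = 0x29
[2] xor(0x6c,0x5b) = 0x37
[3] xor(0xf6,0xef) = 0x19
[4] tail/ones = 0xff
[5] tail/ones = 0xff
[6] tail/ones = 0xff
[7] tail/ones = 0xff

vd = [125, 41, 55, 25, 255, 255, 255, 255]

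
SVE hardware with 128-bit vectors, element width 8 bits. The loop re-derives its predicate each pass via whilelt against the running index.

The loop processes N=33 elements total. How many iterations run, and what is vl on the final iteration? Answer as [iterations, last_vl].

register lanes = 128/8 = 16
iterations = ceil(33/16) = 3; final-pass vl = 1

[iterations, last_vl] = [3, 1]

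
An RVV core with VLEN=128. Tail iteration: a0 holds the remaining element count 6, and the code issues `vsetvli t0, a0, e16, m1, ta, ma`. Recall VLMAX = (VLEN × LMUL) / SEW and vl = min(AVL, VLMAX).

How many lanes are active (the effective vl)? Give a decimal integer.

vl = 6

VLMAX = (128 × 1) / 16 = 8 lanes
AVL=6 ≤ VLMAX=8, so vl = 6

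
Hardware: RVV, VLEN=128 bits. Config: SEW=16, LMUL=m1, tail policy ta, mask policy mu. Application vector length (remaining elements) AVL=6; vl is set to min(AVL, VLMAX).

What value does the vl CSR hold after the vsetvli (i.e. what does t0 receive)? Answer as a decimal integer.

vl = 6

VLMAX = (128 × 1) / 16 = 8 lanes
AVL=6 ≤ VLMAX=8, so vl = 6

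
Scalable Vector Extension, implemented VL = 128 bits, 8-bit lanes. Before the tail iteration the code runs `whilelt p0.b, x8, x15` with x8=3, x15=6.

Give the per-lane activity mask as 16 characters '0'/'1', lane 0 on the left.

128-bit reg / 8-bit elem → 16 lanes
whilelt: lane j active iff 3+j < 6 → j < 3 → 3 active
bits (lane 0 leftmost): 1110000000000000

predicate = 1110000000000000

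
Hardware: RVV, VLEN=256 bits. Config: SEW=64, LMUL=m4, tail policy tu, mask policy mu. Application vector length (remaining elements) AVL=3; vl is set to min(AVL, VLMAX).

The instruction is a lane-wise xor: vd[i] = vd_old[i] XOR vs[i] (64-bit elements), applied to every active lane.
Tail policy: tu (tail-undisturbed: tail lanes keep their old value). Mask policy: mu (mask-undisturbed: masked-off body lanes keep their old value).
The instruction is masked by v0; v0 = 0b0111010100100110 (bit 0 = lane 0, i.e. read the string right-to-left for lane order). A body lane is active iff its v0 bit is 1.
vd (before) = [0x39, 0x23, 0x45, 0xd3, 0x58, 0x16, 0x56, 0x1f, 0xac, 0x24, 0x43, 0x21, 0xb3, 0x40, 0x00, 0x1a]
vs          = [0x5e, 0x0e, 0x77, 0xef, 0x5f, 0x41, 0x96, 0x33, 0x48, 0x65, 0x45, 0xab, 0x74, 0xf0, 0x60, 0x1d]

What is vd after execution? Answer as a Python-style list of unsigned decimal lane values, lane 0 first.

vd = [57, 45, 50, 211, 88, 22, 86, 31, 172, 36, 67, 33, 179, 64, 0, 26]

VLMAX = VLEN×LMUL/SEW = 256×4/64 = 16
vl = min(AVL, VLMAX) = min(3, 16) = 3
vd[0] mask-off/keep -> 0x39
vd[1] xor(0x23,0x0e) -> 0x2d
vd[2] xor(0x45,0x77) -> 0x32
vd[3] tail/keep -> 0xd3
vd[4] tail/keep -> 0x58
vd[5] tail/keep -> 0x16
vd[6] tail/keep -> 0x56
vd[7] tail/keep -> 0x1f
vd[8] tail/keep -> 0xac
vd[9] tail/keep -> 0x24
vd[10] tail/keep -> 0x43
vd[11] tail/keep -> 0x21
vd[12] tail/keep -> 0xb3
vd[13] tail/keep -> 0x40
vd[14] tail/keep -> 0x00
vd[15] tail/keep -> 0x1a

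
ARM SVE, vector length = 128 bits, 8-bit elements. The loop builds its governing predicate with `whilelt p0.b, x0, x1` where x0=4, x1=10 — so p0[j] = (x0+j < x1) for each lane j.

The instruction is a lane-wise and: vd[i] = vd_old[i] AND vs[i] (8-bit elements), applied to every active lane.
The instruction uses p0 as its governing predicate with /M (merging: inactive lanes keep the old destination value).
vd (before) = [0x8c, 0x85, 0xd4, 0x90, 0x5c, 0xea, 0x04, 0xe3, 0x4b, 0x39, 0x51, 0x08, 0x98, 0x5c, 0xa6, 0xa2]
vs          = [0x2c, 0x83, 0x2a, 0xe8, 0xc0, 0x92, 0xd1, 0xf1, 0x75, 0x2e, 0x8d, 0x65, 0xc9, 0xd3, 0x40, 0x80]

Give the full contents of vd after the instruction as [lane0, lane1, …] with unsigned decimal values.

128-bit reg / 8-bit elem → 16 lanes
whilelt: lane j active iff 4+j < 10 → j < 6 → 6 active
  i=0: and(0x8c,0x2c) → 12
  i=1: and(0x85,0x83) → 129
  i=2: and(0xd4,0x2a) → 0
  i=3: and(0x90,0xe8) → 128
  i=4: and(0x5c,0xc0) → 64
  i=5: and(0xea,0x92) → 130
  i=6: tail/keep → 4
  i=7: tail/keep → 227
  i=8: tail/keep → 75
  i=9: tail/keep → 57
  i=10: tail/keep → 81
  i=11: tail/keep → 8
  i=12: tail/keep → 152
  i=13: tail/keep → 92
  i=14: tail/keep → 166
  i=15: tail/keep → 162

vd = [12, 129, 0, 128, 64, 130, 4, 227, 75, 57, 81, 8, 152, 92, 166, 162]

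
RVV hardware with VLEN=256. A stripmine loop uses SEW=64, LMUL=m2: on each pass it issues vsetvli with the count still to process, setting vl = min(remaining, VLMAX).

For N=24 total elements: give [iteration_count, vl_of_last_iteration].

VLMAX = (256 × 2) / 64 = 8 lanes
24 elements at 8/iter → 3 passes, remainder 8 on the last

[iterations, last_vl] = [3, 8]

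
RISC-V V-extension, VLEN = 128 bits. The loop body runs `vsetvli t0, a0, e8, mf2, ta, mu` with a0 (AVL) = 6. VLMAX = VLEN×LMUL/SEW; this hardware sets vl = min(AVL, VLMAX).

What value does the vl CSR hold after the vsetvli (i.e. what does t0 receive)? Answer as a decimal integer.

lanes per group: 128·1/2/8 = 8
AVL=6 ≤ VLMAX=8, so vl = 6

vl = 6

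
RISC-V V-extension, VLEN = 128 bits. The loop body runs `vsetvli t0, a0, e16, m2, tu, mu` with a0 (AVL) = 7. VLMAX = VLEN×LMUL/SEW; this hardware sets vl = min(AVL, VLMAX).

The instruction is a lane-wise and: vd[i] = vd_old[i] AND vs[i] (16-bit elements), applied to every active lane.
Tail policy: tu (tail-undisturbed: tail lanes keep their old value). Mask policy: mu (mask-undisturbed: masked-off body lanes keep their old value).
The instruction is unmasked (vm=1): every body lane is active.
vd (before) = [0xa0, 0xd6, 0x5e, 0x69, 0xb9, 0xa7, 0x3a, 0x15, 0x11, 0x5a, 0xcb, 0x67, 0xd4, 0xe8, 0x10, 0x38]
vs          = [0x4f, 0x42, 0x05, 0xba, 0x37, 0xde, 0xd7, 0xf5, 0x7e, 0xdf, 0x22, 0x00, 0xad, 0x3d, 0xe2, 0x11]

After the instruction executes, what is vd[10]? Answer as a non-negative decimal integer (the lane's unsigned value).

vd[10] = 203

lanes per group: 128·2/16 = 16
vl ← min(7, 16) = 7
lane  0: and(0xa0,0x4f) ⇒ 0x00
lane  1: and(0xd6,0x42) ⇒ 0x42
lane  2: and(0x5e,0x05) ⇒ 0x04
lane  3: and(0x69,0xba) ⇒ 0x28
lane  4: and(0xb9,0x37) ⇒ 0x31
lane  5: and(0xa7,0xde) ⇒ 0x86
lane  6: and(0x3a,0xd7) ⇒ 0x12
lane  7: tail/keep ⇒ 0x15
lane  8: tail/keep ⇒ 0x11
lane  9: tail/keep ⇒ 0x5a
lane 10: tail/keep ⇒ 0xcb
lane 11: tail/keep ⇒ 0x67
lane 12: tail/keep ⇒ 0xd4
lane 13: tail/keep ⇒ 0xe8
lane 14: tail/keep ⇒ 0x10
lane 15: tail/keep ⇒ 0x38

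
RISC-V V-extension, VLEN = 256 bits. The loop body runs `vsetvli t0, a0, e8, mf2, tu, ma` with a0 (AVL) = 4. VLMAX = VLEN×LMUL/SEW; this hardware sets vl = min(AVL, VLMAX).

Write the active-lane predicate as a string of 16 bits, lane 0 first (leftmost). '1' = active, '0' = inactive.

predicate = 1111000000000000

lanes per group: 256·1/2/8 = 16
vl ← min(4, 16) = 4
bits (lane 0 leftmost): 1111000000000000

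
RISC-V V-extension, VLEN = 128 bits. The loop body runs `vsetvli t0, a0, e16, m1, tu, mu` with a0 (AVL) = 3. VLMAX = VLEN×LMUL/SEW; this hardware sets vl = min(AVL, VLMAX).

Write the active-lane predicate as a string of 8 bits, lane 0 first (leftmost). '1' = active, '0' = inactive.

predicate = 11100000

lanes per group: 128·1/16 = 8
AVL=3 ≤ VLMAX=8, so vl = 3
bits (lane 0 leftmost): 11100000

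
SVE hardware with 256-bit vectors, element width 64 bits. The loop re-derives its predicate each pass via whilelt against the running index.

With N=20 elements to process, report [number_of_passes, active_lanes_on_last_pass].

[iterations, last_vl] = [5, 4]

register lanes = 256/64 = 4
iterations = ceil(20/4) = 5; final-pass vl = 4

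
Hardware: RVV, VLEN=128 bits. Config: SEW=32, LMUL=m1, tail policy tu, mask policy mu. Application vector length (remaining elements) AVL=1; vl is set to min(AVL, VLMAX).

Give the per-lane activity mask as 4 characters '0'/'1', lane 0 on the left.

lanes per group: 128·1/32 = 4
vl ← min(1, 4) = 1
bits (lane 0 leftmost): 1000

predicate = 1000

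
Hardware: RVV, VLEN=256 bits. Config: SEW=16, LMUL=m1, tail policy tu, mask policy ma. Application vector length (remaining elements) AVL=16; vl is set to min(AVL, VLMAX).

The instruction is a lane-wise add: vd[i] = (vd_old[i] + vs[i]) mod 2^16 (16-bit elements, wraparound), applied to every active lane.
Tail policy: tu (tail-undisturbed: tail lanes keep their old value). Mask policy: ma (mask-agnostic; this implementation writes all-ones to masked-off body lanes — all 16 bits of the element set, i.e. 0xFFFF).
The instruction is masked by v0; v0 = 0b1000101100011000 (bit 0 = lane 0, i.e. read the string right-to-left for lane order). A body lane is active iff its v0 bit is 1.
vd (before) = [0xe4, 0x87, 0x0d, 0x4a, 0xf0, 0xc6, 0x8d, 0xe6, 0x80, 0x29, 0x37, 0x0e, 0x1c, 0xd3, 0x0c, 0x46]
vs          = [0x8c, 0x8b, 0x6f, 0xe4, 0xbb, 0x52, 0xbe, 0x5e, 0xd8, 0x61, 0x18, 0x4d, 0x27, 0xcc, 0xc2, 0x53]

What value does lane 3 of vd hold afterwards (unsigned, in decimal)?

vd[3] = 302

lanes per group: 256·1/16 = 16
vl ← min(16, 16) = 16
[0] mask-off/ones = 0xffff
[1] mask-off/ones = 0xffff
[2] mask-off/ones = 0xffff
[3] add(0x4a,0xe4) = 0x12e
[4] add(0xf0,0xbb) = 0x1ab
[5] mask-off/ones = 0xffff
[6] mask-off/ones = 0xffff
[7] mask-off/ones = 0xffff
[8] add(0x80,0xd8) = 0x158
[9] add(0x29,0x61) = 0x8a
[10] mask-off/ones = 0xffff
[11] add(0x0e,0x4d) = 0x5b
[12] mask-off/ones = 0xffff
[13] mask-off/ones = 0xffff
[14] mask-off/ones = 0xffff
[15] add(0x46,0x53) = 0x99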